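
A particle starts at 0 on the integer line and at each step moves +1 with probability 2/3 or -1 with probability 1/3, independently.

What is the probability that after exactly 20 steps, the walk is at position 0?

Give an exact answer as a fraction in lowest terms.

Answer: 189190144/3486784401

Derivation:
To be at 0 after 20 steps: need exactly 10 steps of +1 and 10 of -1.
Number of such sequences: C(20,10) = 184756
Each has probability (2/3)^10 · (1/3)^10 = 1024/3486784401
P = 184756 · 1024/3486784401 = 189190144/3486784401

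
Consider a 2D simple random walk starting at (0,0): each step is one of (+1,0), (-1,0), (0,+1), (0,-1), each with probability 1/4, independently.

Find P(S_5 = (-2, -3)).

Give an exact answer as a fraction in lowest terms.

Answer: 5/512

Derivation:
Let h be the number of horizontal steps (so 5-h are vertical). To end at (-2,-3) need (h-2)/2 right-steps and ((5-h)-3)/2 up-steps.
Sum over h with 2 ≤ h ≤ 2, h ≡ 0 (mod 2), 5-h ≡ 1 (mod 2):
h=2: C(5,2)·C(2,0)·C(3,0) = 10·1·1 = 10
Total favorable: 10
Total paths: 4^5 = 1024
P = 10/1024 = 5/512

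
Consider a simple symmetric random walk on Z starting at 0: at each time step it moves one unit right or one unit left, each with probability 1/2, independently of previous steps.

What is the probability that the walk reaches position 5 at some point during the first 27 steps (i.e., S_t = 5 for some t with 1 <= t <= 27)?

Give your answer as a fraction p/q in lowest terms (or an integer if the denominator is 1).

Count via complement. Let g(t,s) = #length-t paths at position s with S_1..S_t all ≠ 5.
g(t,s) = g(t-1,s-1) + g(t-1,s+1) for s ≠ 5; g(t,5) = 0.
t=0: g(0,0)=1
t=1: g(1,-1)=1 g(1,1)=1
t=2: g(2,-2)=1 g(2,0)=2 g(2,2)=1
t=3: g(3,-3)=1 g(3,-1)=3 g(3,1)=3 g(3,3)=1
t=4: g(4,-4)=1 g(4,-2)=4 g(4,0)=6 g(4,2)=4 g(4,4)=1
t=5: g(5,-5)=1 g(5,-3)=5 g(5,-1)=10 g(5,1)=10 g(5,3)=5
t=6: g(6,-6)=1 g(6,-4)=6 g(6,-2)=15 g(6,0)=20 g(6,2)=15 g(6,4)=5
t=7: g(7,-7)=1 g(7,-5)=7 g(7,-3)=21 g(7,-1)=35 g(7,1)=35 g(7,3)=20
t=8: g(8,-8)=1 g(8,-6)=8 g(8,-4)=28 g(8,-2)=56 g(8,0)=70 g(8,2)=55 g(8,4)=20
t=9: g(9,-9)=1 g(9,-7)=9 g(9,-5)=36 g(9,-3)=84 g(9,-1)=126 g(9,1)=125 g(9,3)=75
t=10: g(10,-10)=1 g(10,-8)=10 g(10,-6)=45 g(10,-4)=120 g(10,-2)=210 g(10,0)=251 g(10,2)=200 g(10,4)=75
t=11: g(11,-11)=1 g(11,-9)=11 g(11,-7)=55 g(11,-5)=165 g(11,-3)=330 g(11,-1)=461 g(11,1)=451 g(11,3)=275
t=12: g(12,-12)=1 g(12,-10)=12 g(12,-8)=66 g(12,-6)=220 g(12,-4)=495 g(12,-2)=791 g(12,0)=912 g(12,2)=726 g(12,4)=275
t=13: g(13,-13)=1 g(13,-11)=13 g(13,-9)=78 g(13,-7)=286 g(13,-5)=715 g(13,-3)=1286 g(13,-1)=1703 g(13,1)=1638 g(13,3)=1001
t=14: g(14,-14)=1 g(14,-12)=14 g(14,-10)=91 g(14,-8)=364 g(14,-6)=1001 g(14,-4)=2001 g(14,-2)=2989 g(14,0)=3341 g(14,2)=2639 g(14,4)=1001
t=15: g(15,-15)=1 g(15,-13)=15 g(15,-11)=105 g(15,-9)=455 g(15,-7)=1365 g(15,-5)=3002 g(15,-3)=4990 g(15,-1)=6330 g(15,1)=5980 g(15,3)=3640
t=16: g(16,-16)=1 g(16,-14)=16 g(16,-12)=120 g(16,-10)=560 g(16,-8)=1820 g(16,-6)=4367 g(16,-4)=7992 g(16,-2)=11320 g(16,0)=12310 g(16,2)=9620 g(16,4)=3640
t=17: g(17,-17)=1 g(17,-15)=17 g(17,-13)=136 g(17,-11)=680 g(17,-9)=2380 g(17,-7)=6187 g(17,-5)=12359 g(17,-3)=19312 g(17,-1)=23630 g(17,1)=21930 g(17,3)=13260
t=18: g(18,-18)=1 g(18,-16)=18 g(18,-14)=153 g(18,-12)=816 g(18,-10)=3060 g(18,-8)=8567 g(18,-6)=18546 g(18,-4)=31671 g(18,-2)=42942 g(18,0)=45560 g(18,2)=35190 g(18,4)=13260
t=19: g(19,-19)=1 g(19,-17)=19 g(19,-15)=171 g(19,-13)=969 g(19,-11)=3876 g(19,-9)=11627 g(19,-7)=27113 g(19,-5)=50217 g(19,-3)=74613 g(19,-1)=88502 g(19,1)=80750 g(19,3)=48450
t=20: g(20,-20)=1 g(20,-18)=20 g(20,-16)=190 g(20,-14)=1140 g(20,-12)=4845 g(20,-10)=15503 g(20,-8)=38740 g(20,-6)=77330 g(20,-4)=124830 g(20,-2)=163115 g(20,0)=169252 g(20,2)=129200 g(20,4)=48450
t=21: g(21,-21)=1 g(21,-19)=21 g(21,-17)=210 g(21,-15)=1330 g(21,-13)=5985 g(21,-11)=20348 g(21,-9)=54243 g(21,-7)=116070 g(21,-5)=202160 g(21,-3)=287945 g(21,-1)=332367 g(21,1)=298452 g(21,3)=177650
t=22: g(22,-22)=1 g(22,-20)=22 g(22,-18)=231 g(22,-16)=1540 g(22,-14)=7315 g(22,-12)=26333 g(22,-10)=74591 g(22,-8)=170313 g(22,-6)=318230 g(22,-4)=490105 g(22,-2)=620312 g(22,0)=630819 g(22,2)=476102 g(22,4)=177650
t=23: g(23,-23)=1 g(23,-21)=23 g(23,-19)=253 g(23,-17)=1771 g(23,-15)=8855 g(23,-13)=33648 g(23,-11)=100924 g(23,-9)=244904 g(23,-7)=488543 g(23,-5)=808335 g(23,-3)=1110417 g(23,-1)=1251131 g(23,1)=1106921 g(23,3)=653752
t=24: g(24,-24)=1 g(24,-22)=24 g(24,-20)=276 g(24,-18)=2024 g(24,-16)=10626 g(24,-14)=42503 g(24,-12)=134572 g(24,-10)=345828 g(24,-8)=733447 g(24,-6)=1296878 g(24,-4)=1918752 g(24,-2)=2361548 g(24,0)=2358052 g(24,2)=1760673 g(24,4)=653752
t=25: g(25,-25)=1 g(25,-23)=25 g(25,-21)=300 g(25,-19)=2300 g(25,-17)=12650 g(25,-15)=53129 g(25,-13)=177075 g(25,-11)=480400 g(25,-9)=1079275 g(25,-7)=2030325 g(25,-5)=3215630 g(25,-3)=4280300 g(25,-1)=4719600 g(25,1)=4118725 g(25,3)=2414425
t=26: g(26,-26)=1 g(26,-24)=26 g(26,-22)=325 g(26,-20)=2600 g(26,-18)=14950 g(26,-16)=65779 g(26,-14)=230204 g(26,-12)=657475 g(26,-10)=1559675 g(26,-8)=3109600 g(26,-6)=5245955 g(26,-4)=7495930 g(26,-2)=8999900 g(26,0)=8838325 g(26,2)=6533150 g(26,4)=2414425
t=27: g(27,-27)=1 g(27,-25)=27 g(27,-23)=351 g(27,-21)=2925 g(27,-19)=17550 g(27,-17)=80729 g(27,-15)=295983 g(27,-13)=887679 g(27,-11)=2217150 g(27,-9)=4669275 g(27,-7)=8355555 g(27,-5)=12741885 g(27,-3)=16495830 g(27,-1)=17838225 g(27,1)=15371475 g(27,3)=8947575
Paths never hitting 5: Σ_s g(27,s) = 87922215
Paths hitting 5: 2^27 - 87922215 = 46295513
P = 46295513/134217728 = 46295513/134217728

Answer: 46295513/134217728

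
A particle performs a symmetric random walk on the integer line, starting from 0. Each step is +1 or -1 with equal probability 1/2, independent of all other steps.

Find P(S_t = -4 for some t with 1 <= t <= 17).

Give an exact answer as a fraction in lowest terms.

Answer: 10889/32768

Derivation:
Count via complement. Let g(t,s) = #length-t paths at position s with S_1..S_t all ≠ -4.
g(t,s) = g(t-1,s-1) + g(t-1,s+1) for s ≠ -4; g(t,-4) = 0.
t=0: g(0,0)=1
t=1: g(1,-1)=1 g(1,1)=1
t=2: g(2,-2)=1 g(2,0)=2 g(2,2)=1
t=3: g(3,-3)=1 g(3,-1)=3 g(3,1)=3 g(3,3)=1
t=4: g(4,-2)=4 g(4,0)=6 g(4,2)=4 g(4,4)=1
t=5: g(5,-3)=4 g(5,-1)=10 g(5,1)=10 g(5,3)=5 g(5,5)=1
t=6: g(6,-2)=14 g(6,0)=20 g(6,2)=15 g(6,4)=6 g(6,6)=1
t=7: g(7,-3)=14 g(7,-1)=34 g(7,1)=35 g(7,3)=21 g(7,5)=7 g(7,7)=1
t=8: g(8,-2)=48 g(8,0)=69 g(8,2)=56 g(8,4)=28 g(8,6)=8 g(8,8)=1
t=9: g(9,-3)=48 g(9,-1)=117 g(9,1)=125 g(9,3)=84 g(9,5)=36 g(9,7)=9 g(9,9)=1
t=10: g(10,-2)=165 g(10,0)=242 g(10,2)=209 g(10,4)=120 g(10,6)=45 g(10,8)=10 g(10,10)=1
t=11: g(11,-3)=165 g(11,-1)=407 g(11,1)=451 g(11,3)=329 g(11,5)=165 g(11,7)=55 g(11,9)=11 g(11,11)=1
t=12: g(12,-2)=572 g(12,0)=858 g(12,2)=780 g(12,4)=494 g(12,6)=220 g(12,8)=66 g(12,10)=12 g(12,12)=1
t=13: g(13,-3)=572 g(13,-1)=1430 g(13,1)=1638 g(13,3)=1274 g(13,5)=714 g(13,7)=286 g(13,9)=78 g(13,11)=13 g(13,13)=1
t=14: g(14,-2)=2002 g(14,0)=3068 g(14,2)=2912 g(14,4)=1988 g(14,6)=1000 g(14,8)=364 g(14,10)=91 g(14,12)=14 g(14,14)=1
t=15: g(15,-3)=2002 g(15,-1)=5070 g(15,1)=5980 g(15,3)=4900 g(15,5)=2988 g(15,7)=1364 g(15,9)=455 g(15,11)=105 g(15,13)=15 g(15,15)=1
t=16: g(16,-2)=7072 g(16,0)=11050 g(16,2)=10880 g(16,4)=7888 g(16,6)=4352 g(16,8)=1819 g(16,10)=560 g(16,12)=120 g(16,14)=16 g(16,16)=1
t=17: g(17,-3)=7072 g(17,-1)=18122 g(17,1)=21930 g(17,3)=18768 g(17,5)=12240 g(17,7)=6171 g(17,9)=2379 g(17,11)=680 g(17,13)=136 g(17,15)=17 g(17,17)=1
Paths never hitting -4: Σ_s g(17,s) = 87516
Paths hitting -4: 2^17 - 87516 = 43556
P = 43556/131072 = 10889/32768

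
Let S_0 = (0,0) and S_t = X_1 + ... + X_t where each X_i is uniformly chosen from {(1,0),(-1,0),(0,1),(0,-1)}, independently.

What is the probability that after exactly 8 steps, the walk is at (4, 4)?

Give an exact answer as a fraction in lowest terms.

Let h be the number of horizontal steps (so 8-h are vertical). To end at (4,4) need (h+4)/2 right-steps and ((8-h)+4)/2 up-steps.
Sum over h with 4 ≤ h ≤ 4, h ≡ 0 (mod 2), 8-h ≡ 0 (mod 2):
h=4: C(8,4)·C(4,4)·C(4,4) = 70·1·1 = 70
Total favorable: 70
Total paths: 4^8 = 65536
P = 70/65536 = 35/32768

Answer: 35/32768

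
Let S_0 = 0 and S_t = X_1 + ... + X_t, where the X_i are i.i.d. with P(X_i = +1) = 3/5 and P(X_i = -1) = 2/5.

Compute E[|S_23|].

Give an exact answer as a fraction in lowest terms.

Answer: 13028720725784579/2384185791015625

Derivation:
S_23 takes values m ≡ 1 (mod 2) with |m| ≤ 23; P(S_23=m) = C(23,(23+m)/2) · (3/5)^((23+m)/2) · (2/5)^((23-m)/2).
Distribution: P(S=-23)=8388608/11920928955078125, P(S=-21)=289406976/11920928955078125, P(S=-19)=4775215104/11920928955078125, P(S=-17)=50139758592/11920928955078125, P(S=-15)=75209637888/2384185791015625, P(S=-13)=2143474679808/11920928955078125, P(S=-11)=9645636059136/11920928955078125, P(S=-9)=35137674215424/11920928955078125, P(S=-7)=105413022646272/11920928955078125, P(S=-5)=52706511323136/2384185791015625, P(S=-3)=553418368892928/11920928955078125, P(S=-1)=981059835764736/11920928955078125, P(S=1)=1471589753647104/11920928955078125, P(S=3)=1867786995013632/11920928955078125, P(S=5)=400240070360064/2384185791015625, P(S=7)=1801080316620288/11920928955078125, P(S=9)=1350810237465216/11920928955078125, P(S=11)=834323970199104/11920928955078125, P(S=13)=417161985099552/11920928955078125, P(S=15)=32933840928912/2384185791015625, P(S=17)=49400761393368/11920928955078125, P(S=19)=10585877441436/11920928955078125, P(S=21)=1443528742014/11920928955078125, P(S=23)=94143178827/11920928955078125
E[|S_23|] = Σ_m |m|·P(S_23=m) = 13028720725784579/2384185791015625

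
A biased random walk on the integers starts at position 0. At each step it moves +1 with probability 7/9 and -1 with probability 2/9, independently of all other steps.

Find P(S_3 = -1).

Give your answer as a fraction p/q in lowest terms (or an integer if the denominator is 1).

Answer: 28/243

Derivation:
To reach position -1 after 3 steps: need 1 step of +1 and 2 steps of -1.
Number of such sequences: C(3,1) = 3
Each has probability (7/9)^1 · (2/9)^2 = 28/729
P = 3 · 28/729 = 28/243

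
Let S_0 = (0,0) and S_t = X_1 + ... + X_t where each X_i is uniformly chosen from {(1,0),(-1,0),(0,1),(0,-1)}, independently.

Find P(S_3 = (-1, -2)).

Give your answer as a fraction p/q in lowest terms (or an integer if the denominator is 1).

Let h be the number of horizontal steps (so 3-h are vertical). To end at (-1,-2) need (h-1)/2 right-steps and ((3-h)-2)/2 up-steps.
Sum over h with 1 ≤ h ≤ 1, h ≡ 1 (mod 2), 3-h ≡ 0 (mod 2):
h=1: C(3,1)·C(1,0)·C(2,0) = 3·1·1 = 3
Total favorable: 3
Total paths: 4^3 = 64
P = 3/64 = 3/64

Answer: 3/64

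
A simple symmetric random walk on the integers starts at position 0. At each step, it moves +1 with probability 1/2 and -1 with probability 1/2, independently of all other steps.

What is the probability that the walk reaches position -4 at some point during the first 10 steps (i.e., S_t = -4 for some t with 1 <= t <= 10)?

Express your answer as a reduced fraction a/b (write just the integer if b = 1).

Answer: 29/128

Derivation:
Count via complement. Let g(t,s) = #length-t paths at position s with S_1..S_t all ≠ -4.
g(t,s) = g(t-1,s-1) + g(t-1,s+1) for s ≠ -4; g(t,-4) = 0.
t=0: g(0,0)=1
t=1: g(1,-1)=1 g(1,1)=1
t=2: g(2,-2)=1 g(2,0)=2 g(2,2)=1
t=3: g(3,-3)=1 g(3,-1)=3 g(3,1)=3 g(3,3)=1
t=4: g(4,-2)=4 g(4,0)=6 g(4,2)=4 g(4,4)=1
t=5: g(5,-3)=4 g(5,-1)=10 g(5,1)=10 g(5,3)=5 g(5,5)=1
t=6: g(6,-2)=14 g(6,0)=20 g(6,2)=15 g(6,4)=6 g(6,6)=1
t=7: g(7,-3)=14 g(7,-1)=34 g(7,1)=35 g(7,3)=21 g(7,5)=7 g(7,7)=1
t=8: g(8,-2)=48 g(8,0)=69 g(8,2)=56 g(8,4)=28 g(8,6)=8 g(8,8)=1
t=9: g(9,-3)=48 g(9,-1)=117 g(9,1)=125 g(9,3)=84 g(9,5)=36 g(9,7)=9 g(9,9)=1
t=10: g(10,-2)=165 g(10,0)=242 g(10,2)=209 g(10,4)=120 g(10,6)=45 g(10,8)=10 g(10,10)=1
Paths never hitting -4: Σ_s g(10,s) = 792
Paths hitting -4: 2^10 - 792 = 232
P = 232/1024 = 29/128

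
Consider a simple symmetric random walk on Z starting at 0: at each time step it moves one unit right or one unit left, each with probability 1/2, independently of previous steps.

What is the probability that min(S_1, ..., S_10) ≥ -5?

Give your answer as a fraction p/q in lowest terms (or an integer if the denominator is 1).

Answer: 957/1024

Derivation:
Let f(t,s) = #length-t paths at position s with S_1..S_t all ≥ -5.
f(t,s) = f(t-1,s-1) + f(t-1,s+1) for s ≥ -5; f(t,s) = 0 for s < -5.
t=0: f(0,0)=1
t=1: f(1,-1)=1 f(1,1)=1
t=2: f(2,-2)=1 f(2,0)=2 f(2,2)=1
t=3: f(3,-3)=1 f(3,-1)=3 f(3,1)=3 f(3,3)=1
t=4: f(4,-4)=1 f(4,-2)=4 f(4,0)=6 f(4,2)=4 f(4,4)=1
t=5: f(5,-5)=1 f(5,-3)=5 f(5,-1)=10 f(5,1)=10 f(5,3)=5 f(5,5)=1
t=6: f(6,-4)=6 f(6,-2)=15 f(6,0)=20 f(6,2)=15 f(6,4)=6 f(6,6)=1
t=7: f(7,-5)=6 f(7,-3)=21 f(7,-1)=35 f(7,1)=35 f(7,3)=21 f(7,5)=7 f(7,7)=1
t=8: f(8,-4)=27 f(8,-2)=56 f(8,0)=70 f(8,2)=56 f(8,4)=28 f(8,6)=8 f(8,8)=1
t=9: f(9,-5)=27 f(9,-3)=83 f(9,-1)=126 f(9,1)=126 f(9,3)=84 f(9,5)=36 f(9,7)=9 f(9,9)=1
t=10: f(10,-4)=110 f(10,-2)=209 f(10,0)=252 f(10,2)=210 f(10,4)=120 f(10,6)=45 f(10,8)=10 f(10,10)=1
Σ_s f(10,s) = 957
P = 957/1024 = 957/1024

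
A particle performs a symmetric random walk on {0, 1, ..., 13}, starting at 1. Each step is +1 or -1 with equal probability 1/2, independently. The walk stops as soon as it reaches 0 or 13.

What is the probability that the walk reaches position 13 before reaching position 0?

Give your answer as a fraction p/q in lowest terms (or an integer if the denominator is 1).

Answer: 1/13

Derivation:
Symmetric walk (p = 1/2): the harmonic-function argument gives P(hit 13 before 0 | start at 1) = a/N.
P = 1/13 = 1/13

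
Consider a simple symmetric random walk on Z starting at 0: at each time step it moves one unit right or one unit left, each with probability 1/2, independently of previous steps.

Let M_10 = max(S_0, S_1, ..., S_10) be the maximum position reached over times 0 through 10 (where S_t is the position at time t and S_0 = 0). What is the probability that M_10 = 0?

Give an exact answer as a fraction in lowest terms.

Let M_10 = max(S_0,...,S_10). Use the reflection principle: for j ≥ 1, #{paths with M_10 ≥ j} = #{S_10 ≥ j} + #{S_10 ≥ j+1}.
P(M_10 ≥ 0) = 1 since S_0 = 0, so #{M_10 ≥ 0} = 1024.
#{M_10 ≥ 1} = #{S_10 ≥ 1} + #{S_10 ≥ 2} = 386 + 386 = 772.
#{M_10 = 0} = 1024 - 772 = 252.
P(M_10 = 0) = 252/1024 = 63/256

Answer: 63/256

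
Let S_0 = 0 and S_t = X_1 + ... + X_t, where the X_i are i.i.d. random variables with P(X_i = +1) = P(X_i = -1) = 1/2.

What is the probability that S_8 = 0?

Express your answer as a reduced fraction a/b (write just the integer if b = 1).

Answer: 35/128

Derivation:
To reach position 0 after 8 steps: need 4 steps of +1 and 4 of -1.
Favorable paths: C(8,4) = 70
Total paths: 2^8 = 256
P = 70/256 = 35/128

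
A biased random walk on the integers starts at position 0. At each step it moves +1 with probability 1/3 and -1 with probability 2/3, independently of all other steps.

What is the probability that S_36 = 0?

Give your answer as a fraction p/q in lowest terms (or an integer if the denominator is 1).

To be at 0 after 36 steps: need exactly 18 steps of +1 and 18 of -1.
Number of such sequences: C(36,18) = 9075135300
Each has probability (1/3)^18 · (2/3)^18 = 262144/150094635296999121
P = 9075135300 · 262144/150094635296999121 = 792997422694400/50031545098999707

Answer: 792997422694400/50031545098999707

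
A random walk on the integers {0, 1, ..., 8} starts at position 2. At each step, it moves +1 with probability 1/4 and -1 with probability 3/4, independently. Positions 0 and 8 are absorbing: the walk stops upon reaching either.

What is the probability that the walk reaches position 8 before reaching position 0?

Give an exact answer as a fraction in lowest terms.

Answer: 1/820

Derivation:
Biased walk: p = 1/4, q = 3/4, r = q/p = 3
Gambler's ruin: P(hit 8 before 0 | start at 2) = (1 - r^a)/(1 - r^N)
r^2 = 9; r^8 = 6561
P = (1 - 9) / (1 - 6561) = -8 / -6560 = 1/820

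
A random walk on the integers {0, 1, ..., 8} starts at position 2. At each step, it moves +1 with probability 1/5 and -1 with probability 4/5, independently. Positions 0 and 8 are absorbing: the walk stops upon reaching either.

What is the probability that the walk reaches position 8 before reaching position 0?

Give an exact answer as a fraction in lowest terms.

Answer: 1/4369

Derivation:
Biased walk: p = 1/5, q = 4/5, r = q/p = 4
Gambler's ruin: P(hit 8 before 0 | start at 2) = (1 - r^a)/(1 - r^N)
r^2 = 16; r^8 = 65536
P = (1 - 16) / (1 - 65536) = -15 / -65535 = 1/4369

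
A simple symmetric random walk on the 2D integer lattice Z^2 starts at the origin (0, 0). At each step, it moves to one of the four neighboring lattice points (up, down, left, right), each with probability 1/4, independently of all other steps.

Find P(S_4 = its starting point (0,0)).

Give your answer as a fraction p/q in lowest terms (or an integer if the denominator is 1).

Let h be the number of horizontal steps (so 4-h are vertical). To end at (0,0) need (h+0)/2 right-steps and ((4-h)+0)/2 up-steps.
Sum over h with 0 ≤ h ≤ 4, h ≡ 0 (mod 2), 4-h ≡ 0 (mod 2):
h=0: C(4,0)·C(0,0)·C(4,2) = 1·1·6 = 6
h=2: C(4,2)·C(2,1)·C(2,1) = 6·2·2 = 24
h=4: C(4,4)·C(4,2)·C(0,0) = 1·6·1 = 6
Total favorable: 36
Total paths: 4^4 = 256
P = 36/256 = 9/64

Answer: 9/64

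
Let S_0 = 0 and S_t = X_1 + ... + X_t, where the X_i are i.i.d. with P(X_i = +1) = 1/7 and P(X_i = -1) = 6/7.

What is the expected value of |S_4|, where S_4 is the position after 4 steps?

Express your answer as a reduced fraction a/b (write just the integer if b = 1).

S_4 takes values m ≡ 0 (mod 2) with |m| ≤ 4; P(S_4=m) = C(4,(4+m)/2) · (1/7)^((4+m)/2) · (6/7)^((4-m)/2).
Distribution: P(S=-4)=1296/2401, P(S=-2)=864/2401, P(S=0)=216/2401, P(S=2)=24/2401, P(S=4)=1/2401
E[|S_4|] = Σ_m |m|·P(S_4=m) = 6964/2401

Answer: 6964/2401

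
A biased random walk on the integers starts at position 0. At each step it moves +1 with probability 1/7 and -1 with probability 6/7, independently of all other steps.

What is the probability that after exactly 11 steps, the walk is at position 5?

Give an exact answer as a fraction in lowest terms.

To reach position 5 after 11 steps: need 8 steps of +1 and 3 steps of -1.
Number of such sequences: C(11,8) = 165
Each has probability (1/7)^8 · (6/7)^3 = 216/1977326743
P = 165 · 216/1977326743 = 35640/1977326743

Answer: 35640/1977326743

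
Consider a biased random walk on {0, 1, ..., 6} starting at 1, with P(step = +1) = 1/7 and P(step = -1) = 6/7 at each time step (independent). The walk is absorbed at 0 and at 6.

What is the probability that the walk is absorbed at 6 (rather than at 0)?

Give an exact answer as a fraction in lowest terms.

Biased walk: p = 1/7, q = 6/7, r = q/p = 6
Gambler's ruin: P(hit 6 before 0 | start at 1) = (1 - r^a)/(1 - r^N)
r^1 = 6; r^6 = 46656
P = (1 - 6) / (1 - 46656) = -5 / -46655 = 1/9331

Answer: 1/9331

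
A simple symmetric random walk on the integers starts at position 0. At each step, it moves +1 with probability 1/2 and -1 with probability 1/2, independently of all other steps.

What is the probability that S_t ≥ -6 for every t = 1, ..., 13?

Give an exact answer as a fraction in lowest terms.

Let f(t,s) = #length-t paths at position s with S_1..S_t all ≥ -6.
f(t,s) = f(t-1,s-1) + f(t-1,s+1) for s ≥ -6; f(t,s) = 0 for s < -6.
t=0: f(0,0)=1
t=1: f(1,-1)=1 f(1,1)=1
t=2: f(2,-2)=1 f(2,0)=2 f(2,2)=1
t=3: f(3,-3)=1 f(3,-1)=3 f(3,1)=3 f(3,3)=1
t=4: f(4,-4)=1 f(4,-2)=4 f(4,0)=6 f(4,2)=4 f(4,4)=1
t=5: f(5,-5)=1 f(5,-3)=5 f(5,-1)=10 f(5,1)=10 f(5,3)=5 f(5,5)=1
t=6: f(6,-6)=1 f(6,-4)=6 f(6,-2)=15 f(6,0)=20 f(6,2)=15 f(6,4)=6 f(6,6)=1
t=7: f(7,-5)=7 f(7,-3)=21 f(7,-1)=35 f(7,1)=35 f(7,3)=21 f(7,5)=7 f(7,7)=1
t=8: f(8,-6)=7 f(8,-4)=28 f(8,-2)=56 f(8,0)=70 f(8,2)=56 f(8,4)=28 f(8,6)=8 f(8,8)=1
t=9: f(9,-5)=35 f(9,-3)=84 f(9,-1)=126 f(9,1)=126 f(9,3)=84 f(9,5)=36 f(9,7)=9 f(9,9)=1
t=10: f(10,-6)=35 f(10,-4)=119 f(10,-2)=210 f(10,0)=252 f(10,2)=210 f(10,4)=120 f(10,6)=45 f(10,8)=10 f(10,10)=1
t=11: f(11,-5)=154 f(11,-3)=329 f(11,-1)=462 f(11,1)=462 f(11,3)=330 f(11,5)=165 f(11,7)=55 f(11,9)=11 f(11,11)=1
t=12: f(12,-6)=154 f(12,-4)=483 f(12,-2)=791 f(12,0)=924 f(12,2)=792 f(12,4)=495 f(12,6)=220 f(12,8)=66 f(12,10)=12 f(12,12)=1
t=13: f(13,-5)=637 f(13,-3)=1274 f(13,-1)=1715 f(13,1)=1716 f(13,3)=1287 f(13,5)=715 f(13,7)=286 f(13,9)=78 f(13,11)=13 f(13,13)=1
Σ_s f(13,s) = 7722
P = 7722/8192 = 3861/4096

Answer: 3861/4096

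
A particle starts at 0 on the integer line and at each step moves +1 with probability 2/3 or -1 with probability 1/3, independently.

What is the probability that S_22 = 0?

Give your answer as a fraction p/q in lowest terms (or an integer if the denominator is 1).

To be at 0 after 22 steps: need exactly 11 steps of +1 and 11 of -1.
Number of such sequences: C(22,11) = 705432
Each has probability (2/3)^11 · (1/3)^11 = 2048/31381059609
P = 705432 · 2048/31381059609 = 481574912/10460353203

Answer: 481574912/10460353203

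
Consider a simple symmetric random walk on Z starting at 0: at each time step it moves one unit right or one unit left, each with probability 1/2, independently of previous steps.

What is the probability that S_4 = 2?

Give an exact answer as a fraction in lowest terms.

To reach position 2 after 4 steps: need 3 steps of +1 and 1 of -1.
Favorable paths: C(4,3) = 4
Total paths: 2^4 = 16
P = 4/16 = 1/4

Answer: 1/4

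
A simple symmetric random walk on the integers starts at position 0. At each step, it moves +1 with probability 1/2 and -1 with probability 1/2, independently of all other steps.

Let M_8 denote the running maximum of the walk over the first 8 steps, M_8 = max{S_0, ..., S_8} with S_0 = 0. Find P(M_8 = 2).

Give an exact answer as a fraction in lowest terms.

Let M_8 = max(S_0,...,S_8). Use the reflection principle: for j ≥ 1, #{paths with M_8 ≥ j} = #{S_8 ≥ j} + #{S_8 ≥ j+1}.
By reflection, #{M_8 ≥ 2} = #{S_8 ≥ 2} + #{S_8 ≥ 3} = 93 + 37 = 130.
#{M_8 ≥ 3} = #{S_8 ≥ 3} + #{S_8 ≥ 4} = 37 + 37 = 74.
#{M_8 = 2} = 130 - 74 = 56.
P(M_8 = 2) = 56/256 = 7/32

Answer: 7/32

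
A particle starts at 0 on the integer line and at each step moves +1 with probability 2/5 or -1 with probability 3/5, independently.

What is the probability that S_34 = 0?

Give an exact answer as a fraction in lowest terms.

Answer: 7900031552811535171584/116415321826934814453125

Derivation:
To be at 0 after 34 steps: need exactly 17 steps of +1 and 17 of -1.
Number of such sequences: C(34,17) = 2333606220
Each has probability (2/5)^17 · (3/5)^17 = 16926659444736/582076609134674072265625
P = 2333606220 · 16926659444736/582076609134674072265625 = 7900031552811535171584/116415321826934814453125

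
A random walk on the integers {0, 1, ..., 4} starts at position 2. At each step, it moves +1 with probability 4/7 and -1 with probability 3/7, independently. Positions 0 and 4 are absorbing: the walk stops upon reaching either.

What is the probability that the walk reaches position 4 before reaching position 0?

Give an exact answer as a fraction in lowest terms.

Answer: 16/25

Derivation:
Biased walk: p = 4/7, q = 3/7, r = q/p = 3/4
Gambler's ruin: P(hit 4 before 0 | start at 2) = (1 - r^a)/(1 - r^N)
r^2 = 9/16; r^4 = 81/256
P = (1 - 9/16) / (1 - 81/256) = 7/16 / 175/256 = 16/25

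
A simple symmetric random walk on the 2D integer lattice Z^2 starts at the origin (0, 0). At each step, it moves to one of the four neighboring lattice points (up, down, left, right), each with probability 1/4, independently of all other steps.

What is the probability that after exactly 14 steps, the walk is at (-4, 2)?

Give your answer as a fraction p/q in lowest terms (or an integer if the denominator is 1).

Answer: 3006003/268435456

Derivation:
Let h be the number of horizontal steps (so 14-h are vertical). To end at (-4,2) need (h-4)/2 right-steps and ((14-h)+2)/2 up-steps.
Sum over h with 4 ≤ h ≤ 12, h ≡ 0 (mod 2), 14-h ≡ 0 (mod 2):
h=4: C(14,4)·C(4,0)·C(10,6) = 1001·1·210 = 210210
h=6: C(14,6)·C(6,1)·C(8,5) = 3003·6·56 = 1009008
h=8: C(14,8)·C(8,2)·C(6,4) = 3003·28·15 = 1261260
h=10: C(14,10)·C(10,3)·C(4,3) = 1001·120·4 = 480480
h=12: C(14,12)·C(12,4)·C(2,2) = 91·495·1 = 45045
Total favorable: 3006003
Total paths: 4^14 = 268435456
P = 3006003/268435456 = 3006003/268435456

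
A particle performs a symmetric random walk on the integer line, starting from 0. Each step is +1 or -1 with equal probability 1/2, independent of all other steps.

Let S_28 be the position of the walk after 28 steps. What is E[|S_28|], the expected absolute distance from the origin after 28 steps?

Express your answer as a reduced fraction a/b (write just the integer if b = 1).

Answer: 35102025/8388608

Derivation:
S_28 takes values m ≡ 0 (mod 2) with |m| ≤ 28; P(S_28=m) = C(28,(28+m)/2)/2^28.
Total paths: 2^28 = 268435456
Distribution: P(S=-28)=1/268435456, P(S=-26)=28/268435456, P(S=-24)=378/268435456, P(S=-22)=3276/268435456, P(S=-20)=20475/268435456, P(S=-18)=98280/268435456, P(S=-16)=376740/268435456, P(S=-14)=1184040/268435456, P(S=-12)=3108105/268435456, P(S=-10)=6906900/268435456, P(S=-8)=13123110/268435456, P(S=-6)=21474180/268435456, P(S=-4)=30421755/268435456, P(S=-2)=37442160/268435456, P(S=0)=40116600/268435456, P(S=2)=37442160/268435456, P(S=4)=30421755/268435456, P(S=6)=21474180/268435456, P(S=8)=13123110/268435456, P(S=10)=6906900/268435456, P(S=12)=3108105/268435456, P(S=14)=1184040/268435456, P(S=16)=376740/268435456, P(S=18)=98280/268435456, P(S=20)=20475/268435456, P(S=22)=3276/268435456, P(S=24)=378/268435456, P(S=26)=28/268435456, P(S=28)=1/268435456
E[|S_28|] = Σ_m |m|·P(S_28=m) = 1123264800/268435456 = 35102025/8388608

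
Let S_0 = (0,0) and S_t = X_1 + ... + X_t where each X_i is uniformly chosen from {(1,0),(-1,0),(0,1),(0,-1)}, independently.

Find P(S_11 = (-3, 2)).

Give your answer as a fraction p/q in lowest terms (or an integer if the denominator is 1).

Let h be the number of horizontal steps (so 11-h are vertical). To end at (-3,2) need (h-3)/2 right-steps and ((11-h)+2)/2 up-steps.
Sum over h with 3 ≤ h ≤ 9, h ≡ 1 (mod 2), 11-h ≡ 0 (mod 2):
h=3: C(11,3)·C(3,0)·C(8,5) = 165·1·56 = 9240
h=5: C(11,5)·C(5,1)·C(6,4) = 462·5·15 = 34650
h=7: C(11,7)·C(7,2)·C(4,3) = 330·21·4 = 27720
h=9: C(11,9)·C(9,3)·C(2,2) = 55·84·1 = 4620
Total favorable: 76230
Total paths: 4^11 = 4194304
P = 76230/4194304 = 38115/2097152

Answer: 38115/2097152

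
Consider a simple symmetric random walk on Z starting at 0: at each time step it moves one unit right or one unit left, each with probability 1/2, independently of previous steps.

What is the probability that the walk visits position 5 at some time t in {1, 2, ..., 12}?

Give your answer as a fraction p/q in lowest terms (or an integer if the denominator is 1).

Count via complement. Let g(t,s) = #length-t paths at position s with S_1..S_t all ≠ 5.
g(t,s) = g(t-1,s-1) + g(t-1,s+1) for s ≠ 5; g(t,5) = 0.
t=0: g(0,0)=1
t=1: g(1,-1)=1 g(1,1)=1
t=2: g(2,-2)=1 g(2,0)=2 g(2,2)=1
t=3: g(3,-3)=1 g(3,-1)=3 g(3,1)=3 g(3,3)=1
t=4: g(4,-4)=1 g(4,-2)=4 g(4,0)=6 g(4,2)=4 g(4,4)=1
t=5: g(5,-5)=1 g(5,-3)=5 g(5,-1)=10 g(5,1)=10 g(5,3)=5
t=6: g(6,-6)=1 g(6,-4)=6 g(6,-2)=15 g(6,0)=20 g(6,2)=15 g(6,4)=5
t=7: g(7,-7)=1 g(7,-5)=7 g(7,-3)=21 g(7,-1)=35 g(7,1)=35 g(7,3)=20
t=8: g(8,-8)=1 g(8,-6)=8 g(8,-4)=28 g(8,-2)=56 g(8,0)=70 g(8,2)=55 g(8,4)=20
t=9: g(9,-9)=1 g(9,-7)=9 g(9,-5)=36 g(9,-3)=84 g(9,-1)=126 g(9,1)=125 g(9,3)=75
t=10: g(10,-10)=1 g(10,-8)=10 g(10,-6)=45 g(10,-4)=120 g(10,-2)=210 g(10,0)=251 g(10,2)=200 g(10,4)=75
t=11: g(11,-11)=1 g(11,-9)=11 g(11,-7)=55 g(11,-5)=165 g(11,-3)=330 g(11,-1)=461 g(11,1)=451 g(11,3)=275
t=12: g(12,-12)=1 g(12,-10)=12 g(12,-8)=66 g(12,-6)=220 g(12,-4)=495 g(12,-2)=791 g(12,0)=912 g(12,2)=726 g(12,4)=275
Paths never hitting 5: Σ_s g(12,s) = 3498
Paths hitting 5: 2^12 - 3498 = 598
P = 598/4096 = 299/2048

Answer: 299/2048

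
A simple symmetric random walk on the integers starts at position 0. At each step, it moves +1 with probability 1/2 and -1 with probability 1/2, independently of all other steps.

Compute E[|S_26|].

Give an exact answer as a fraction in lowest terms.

Answer: 16900975/4194304

Derivation:
S_26 takes values m ≡ 0 (mod 2) with |m| ≤ 26; P(S_26=m) = C(26,(26+m)/2)/2^26.
Total paths: 2^26 = 67108864
Distribution: P(S=-26)=1/67108864, P(S=-24)=26/67108864, P(S=-22)=325/67108864, P(S=-20)=2600/67108864, P(S=-18)=14950/67108864, P(S=-16)=65780/67108864, P(S=-14)=230230/67108864, P(S=-12)=657800/67108864, P(S=-10)=1562275/67108864, P(S=-8)=3124550/67108864, P(S=-6)=5311735/67108864, P(S=-4)=7726160/67108864, P(S=-2)=9657700/67108864, P(S=0)=10400600/67108864, P(S=2)=9657700/67108864, P(S=4)=7726160/67108864, P(S=6)=5311735/67108864, P(S=8)=3124550/67108864, P(S=10)=1562275/67108864, P(S=12)=657800/67108864, P(S=14)=230230/67108864, P(S=16)=65780/67108864, P(S=18)=14950/67108864, P(S=20)=2600/67108864, P(S=22)=325/67108864, P(S=24)=26/67108864, P(S=26)=1/67108864
E[|S_26|] = Σ_m |m|·P(S_26=m) = 270415600/67108864 = 16900975/4194304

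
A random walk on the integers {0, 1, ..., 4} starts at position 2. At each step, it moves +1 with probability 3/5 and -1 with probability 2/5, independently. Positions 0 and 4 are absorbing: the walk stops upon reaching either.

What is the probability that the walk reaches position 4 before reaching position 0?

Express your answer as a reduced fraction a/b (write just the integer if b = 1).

Answer: 9/13

Derivation:
Biased walk: p = 3/5, q = 2/5, r = q/p = 2/3
Gambler's ruin: P(hit 4 before 0 | start at 2) = (1 - r^a)/(1 - r^N)
r^2 = 4/9; r^4 = 16/81
P = (1 - 4/9) / (1 - 16/81) = 5/9 / 65/81 = 9/13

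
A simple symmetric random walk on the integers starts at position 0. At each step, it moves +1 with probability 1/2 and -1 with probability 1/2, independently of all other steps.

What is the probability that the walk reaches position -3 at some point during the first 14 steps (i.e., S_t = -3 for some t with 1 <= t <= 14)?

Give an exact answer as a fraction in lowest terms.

Answer: 3473/8192

Derivation:
Count via complement. Let g(t,s) = #length-t paths at position s with S_1..S_t all ≠ -3.
g(t,s) = g(t-1,s-1) + g(t-1,s+1) for s ≠ -3; g(t,-3) = 0.
t=0: g(0,0)=1
t=1: g(1,-1)=1 g(1,1)=1
t=2: g(2,-2)=1 g(2,0)=2 g(2,2)=1
t=3: g(3,-1)=3 g(3,1)=3 g(3,3)=1
t=4: g(4,-2)=3 g(4,0)=6 g(4,2)=4 g(4,4)=1
t=5: g(5,-1)=9 g(5,1)=10 g(5,3)=5 g(5,5)=1
t=6: g(6,-2)=9 g(6,0)=19 g(6,2)=15 g(6,4)=6 g(6,6)=1
t=7: g(7,-1)=28 g(7,1)=34 g(7,3)=21 g(7,5)=7 g(7,7)=1
t=8: g(8,-2)=28 g(8,0)=62 g(8,2)=55 g(8,4)=28 g(8,6)=8 g(8,8)=1
t=9: g(9,-1)=90 g(9,1)=117 g(9,3)=83 g(9,5)=36 g(9,7)=9 g(9,9)=1
t=10: g(10,-2)=90 g(10,0)=207 g(10,2)=200 g(10,4)=119 g(10,6)=45 g(10,8)=10 g(10,10)=1
t=11: g(11,-1)=297 g(11,1)=407 g(11,3)=319 g(11,5)=164 g(11,7)=55 g(11,9)=11 g(11,11)=1
t=12: g(12,-2)=297 g(12,0)=704 g(12,2)=726 g(12,4)=483 g(12,6)=219 g(12,8)=66 g(12,10)=12 g(12,12)=1
t=13: g(13,-1)=1001 g(13,1)=1430 g(13,3)=1209 g(13,5)=702 g(13,7)=285 g(13,9)=78 g(13,11)=13 g(13,13)=1
t=14: g(14,-2)=1001 g(14,0)=2431 g(14,2)=2639 g(14,4)=1911 g(14,6)=987 g(14,8)=363 g(14,10)=91 g(14,12)=14 g(14,14)=1
Paths never hitting -3: Σ_s g(14,s) = 9438
Paths hitting -3: 2^14 - 9438 = 6946
P = 6946/16384 = 3473/8192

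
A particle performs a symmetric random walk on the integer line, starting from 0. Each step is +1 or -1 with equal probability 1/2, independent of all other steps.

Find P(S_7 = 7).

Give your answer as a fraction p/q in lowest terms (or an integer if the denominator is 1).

To reach position 7 after 7 steps: need 7 steps of +1 and 0 of -1.
Favorable paths: C(7,7) = 1
Total paths: 2^7 = 128
P = 1/128 = 1/128

Answer: 1/128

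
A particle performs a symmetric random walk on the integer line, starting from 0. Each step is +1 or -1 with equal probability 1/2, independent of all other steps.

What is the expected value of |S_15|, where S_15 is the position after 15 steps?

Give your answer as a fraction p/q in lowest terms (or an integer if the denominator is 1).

Answer: 6435/2048

Derivation:
S_15 takes values m ≡ 1 (mod 2) with |m| ≤ 15; P(S_15=m) = C(15,(15+m)/2)/2^15.
Total paths: 2^15 = 32768
Distribution: P(S=-15)=1/32768, P(S=-13)=15/32768, P(S=-11)=105/32768, P(S=-9)=455/32768, P(S=-7)=1365/32768, P(S=-5)=3003/32768, P(S=-3)=5005/32768, P(S=-1)=6435/32768, P(S=1)=6435/32768, P(S=3)=5005/32768, P(S=5)=3003/32768, P(S=7)=1365/32768, P(S=9)=455/32768, P(S=11)=105/32768, P(S=13)=15/32768, P(S=15)=1/32768
E[|S_15|] = Σ_m |m|·P(S_15=m) = 102960/32768 = 6435/2048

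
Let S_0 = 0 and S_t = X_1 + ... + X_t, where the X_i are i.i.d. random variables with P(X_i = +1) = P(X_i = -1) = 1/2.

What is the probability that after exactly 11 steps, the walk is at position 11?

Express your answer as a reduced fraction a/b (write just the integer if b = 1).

Answer: 1/2048

Derivation:
To reach position 11 after 11 steps: need 11 steps of +1 and 0 of -1.
Favorable paths: C(11,11) = 1
Total paths: 2^11 = 2048
P = 1/2048 = 1/2048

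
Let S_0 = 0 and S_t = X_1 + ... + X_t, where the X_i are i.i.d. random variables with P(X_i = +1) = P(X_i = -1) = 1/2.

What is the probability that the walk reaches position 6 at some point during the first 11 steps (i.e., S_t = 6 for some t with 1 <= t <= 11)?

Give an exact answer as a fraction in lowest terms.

Count via complement. Let g(t,s) = #length-t paths at position s with S_1..S_t all ≠ 6.
g(t,s) = g(t-1,s-1) + g(t-1,s+1) for s ≠ 6; g(t,6) = 0.
t=0: g(0,0)=1
t=1: g(1,-1)=1 g(1,1)=1
t=2: g(2,-2)=1 g(2,0)=2 g(2,2)=1
t=3: g(3,-3)=1 g(3,-1)=3 g(3,1)=3 g(3,3)=1
t=4: g(4,-4)=1 g(4,-2)=4 g(4,0)=6 g(4,2)=4 g(4,4)=1
t=5: g(5,-5)=1 g(5,-3)=5 g(5,-1)=10 g(5,1)=10 g(5,3)=5 g(5,5)=1
t=6: g(6,-6)=1 g(6,-4)=6 g(6,-2)=15 g(6,0)=20 g(6,2)=15 g(6,4)=6
t=7: g(7,-7)=1 g(7,-5)=7 g(7,-3)=21 g(7,-1)=35 g(7,1)=35 g(7,3)=21 g(7,5)=6
t=8: g(8,-8)=1 g(8,-6)=8 g(8,-4)=28 g(8,-2)=56 g(8,0)=70 g(8,2)=56 g(8,4)=27
t=9: g(9,-9)=1 g(9,-7)=9 g(9,-5)=36 g(9,-3)=84 g(9,-1)=126 g(9,1)=126 g(9,3)=83 g(9,5)=27
t=10: g(10,-10)=1 g(10,-8)=10 g(10,-6)=45 g(10,-4)=120 g(10,-2)=210 g(10,0)=252 g(10,2)=209 g(10,4)=110
t=11: g(11,-11)=1 g(11,-9)=11 g(11,-7)=55 g(11,-5)=165 g(11,-3)=330 g(11,-1)=462 g(11,1)=461 g(11,3)=319 g(11,5)=110
Paths never hitting 6: Σ_s g(11,s) = 1914
Paths hitting 6: 2^11 - 1914 = 134
P = 134/2048 = 67/1024

Answer: 67/1024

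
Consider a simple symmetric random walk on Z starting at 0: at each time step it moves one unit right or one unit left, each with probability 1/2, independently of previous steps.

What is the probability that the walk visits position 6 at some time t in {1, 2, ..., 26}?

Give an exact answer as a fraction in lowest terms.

Answer: 16628809/67108864

Derivation:
Count via complement. Let g(t,s) = #length-t paths at position s with S_1..S_t all ≠ 6.
g(t,s) = g(t-1,s-1) + g(t-1,s+1) for s ≠ 6; g(t,6) = 0.
t=0: g(0,0)=1
t=1: g(1,-1)=1 g(1,1)=1
t=2: g(2,-2)=1 g(2,0)=2 g(2,2)=1
t=3: g(3,-3)=1 g(3,-1)=3 g(3,1)=3 g(3,3)=1
t=4: g(4,-4)=1 g(4,-2)=4 g(4,0)=6 g(4,2)=4 g(4,4)=1
t=5: g(5,-5)=1 g(5,-3)=5 g(5,-1)=10 g(5,1)=10 g(5,3)=5 g(5,5)=1
t=6: g(6,-6)=1 g(6,-4)=6 g(6,-2)=15 g(6,0)=20 g(6,2)=15 g(6,4)=6
t=7: g(7,-7)=1 g(7,-5)=7 g(7,-3)=21 g(7,-1)=35 g(7,1)=35 g(7,3)=21 g(7,5)=6
t=8: g(8,-8)=1 g(8,-6)=8 g(8,-4)=28 g(8,-2)=56 g(8,0)=70 g(8,2)=56 g(8,4)=27
t=9: g(9,-9)=1 g(9,-7)=9 g(9,-5)=36 g(9,-3)=84 g(9,-1)=126 g(9,1)=126 g(9,3)=83 g(9,5)=27
t=10: g(10,-10)=1 g(10,-8)=10 g(10,-6)=45 g(10,-4)=120 g(10,-2)=210 g(10,0)=252 g(10,2)=209 g(10,4)=110
t=11: g(11,-11)=1 g(11,-9)=11 g(11,-7)=55 g(11,-5)=165 g(11,-3)=330 g(11,-1)=462 g(11,1)=461 g(11,3)=319 g(11,5)=110
t=12: g(12,-12)=1 g(12,-10)=12 g(12,-8)=66 g(12,-6)=220 g(12,-4)=495 g(12,-2)=792 g(12,0)=923 g(12,2)=780 g(12,4)=429
t=13: g(13,-13)=1 g(13,-11)=13 g(13,-9)=78 g(13,-7)=286 g(13,-5)=715 g(13,-3)=1287 g(13,-1)=1715 g(13,1)=1703 g(13,3)=1209 g(13,5)=429
t=14: g(14,-14)=1 g(14,-12)=14 g(14,-10)=91 g(14,-8)=364 g(14,-6)=1001 g(14,-4)=2002 g(14,-2)=3002 g(14,0)=3418 g(14,2)=2912 g(14,4)=1638
t=15: g(15,-15)=1 g(15,-13)=15 g(15,-11)=105 g(15,-9)=455 g(15,-7)=1365 g(15,-5)=3003 g(15,-3)=5004 g(15,-1)=6420 g(15,1)=6330 g(15,3)=4550 g(15,5)=1638
t=16: g(16,-16)=1 g(16,-14)=16 g(16,-12)=120 g(16,-10)=560 g(16,-8)=1820 g(16,-6)=4368 g(16,-4)=8007 g(16,-2)=11424 g(16,0)=12750 g(16,2)=10880 g(16,4)=6188
t=17: g(17,-17)=1 g(17,-15)=17 g(17,-13)=136 g(17,-11)=680 g(17,-9)=2380 g(17,-7)=6188 g(17,-5)=12375 g(17,-3)=19431 g(17,-1)=24174 g(17,1)=23630 g(17,3)=17068 g(17,5)=6188
t=18: g(18,-18)=1 g(18,-16)=18 g(18,-14)=153 g(18,-12)=816 g(18,-10)=3060 g(18,-8)=8568 g(18,-6)=18563 g(18,-4)=31806 g(18,-2)=43605 g(18,0)=47804 g(18,2)=40698 g(18,4)=23256
t=19: g(19,-19)=1 g(19,-17)=19 g(19,-15)=171 g(19,-13)=969 g(19,-11)=3876 g(19,-9)=11628 g(19,-7)=27131 g(19,-5)=50369 g(19,-3)=75411 g(19,-1)=91409 g(19,1)=88502 g(19,3)=63954 g(19,5)=23256
t=20: g(20,-20)=1 g(20,-18)=20 g(20,-16)=190 g(20,-14)=1140 g(20,-12)=4845 g(20,-10)=15504 g(20,-8)=38759 g(20,-6)=77500 g(20,-4)=125780 g(20,-2)=166820 g(20,0)=179911 g(20,2)=152456 g(20,4)=87210
t=21: g(21,-21)=1 g(21,-19)=21 g(21,-17)=210 g(21,-15)=1330 g(21,-13)=5985 g(21,-11)=20349 g(21,-9)=54263 g(21,-7)=116259 g(21,-5)=203280 g(21,-3)=292600 g(21,-1)=346731 g(21,1)=332367 g(21,3)=239666 g(21,5)=87210
t=22: g(22,-22)=1 g(22,-20)=22 g(22,-18)=231 g(22,-16)=1540 g(22,-14)=7315 g(22,-12)=26334 g(22,-10)=74612 g(22,-8)=170522 g(22,-6)=319539 g(22,-4)=495880 g(22,-2)=639331 g(22,0)=679098 g(22,2)=572033 g(22,4)=326876
t=23: g(23,-23)=1 g(23,-21)=23 g(23,-19)=253 g(23,-17)=1771 g(23,-15)=8855 g(23,-13)=33649 g(23,-11)=100946 g(23,-9)=245134 g(23,-7)=490061 g(23,-5)=815419 g(23,-3)=1135211 g(23,-1)=1318429 g(23,1)=1251131 g(23,3)=898909 g(23,5)=326876
t=24: g(24,-24)=1 g(24,-22)=24 g(24,-20)=276 g(24,-18)=2024 g(24,-16)=10626 g(24,-14)=42504 g(24,-12)=134595 g(24,-10)=346080 g(24,-8)=735195 g(24,-6)=1305480 g(24,-4)=1950630 g(24,-2)=2453640 g(24,0)=2569560 g(24,2)=2150040 g(24,4)=1225785
t=25: g(25,-25)=1 g(25,-23)=25 g(25,-21)=300 g(25,-19)=2300 g(25,-17)=12650 g(25,-15)=53130 g(25,-13)=177099 g(25,-11)=480675 g(25,-9)=1081275 g(25,-7)=2040675 g(25,-5)=3256110 g(25,-3)=4404270 g(25,-1)=5023200 g(25,1)=4719600 g(25,3)=3375825 g(25,5)=1225785
t=26: g(26,-26)=1 g(26,-24)=26 g(26,-22)=325 g(26,-20)=2600 g(26,-18)=14950 g(26,-16)=65780 g(26,-14)=230229 g(26,-12)=657774 g(26,-10)=1561950 g(26,-8)=3121950 g(26,-6)=5296785 g(26,-4)=7660380 g(26,-2)=9427470 g(26,0)=9742800 g(26,2)=8095425 g(26,4)=4601610
Paths never hitting 6: Σ_s g(26,s) = 50480055
Paths hitting 6: 2^26 - 50480055 = 16628809
P = 16628809/67108864 = 16628809/67108864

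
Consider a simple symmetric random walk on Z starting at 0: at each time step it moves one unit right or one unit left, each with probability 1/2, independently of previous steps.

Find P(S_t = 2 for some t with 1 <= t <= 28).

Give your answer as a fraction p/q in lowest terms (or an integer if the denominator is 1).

Count via complement. Let g(t,s) = #length-t paths at position s with S_1..S_t all ≠ 2.
g(t,s) = g(t-1,s-1) + g(t-1,s+1) for s ≠ 2; g(t,2) = 0.
t=0: g(0,0)=1
t=1: g(1,-1)=1 g(1,1)=1
t=2: g(2,-2)=1 g(2,0)=2
t=3: g(3,-3)=1 g(3,-1)=3 g(3,1)=2
t=4: g(4,-4)=1 g(4,-2)=4 g(4,0)=5
t=5: g(5,-5)=1 g(5,-3)=5 g(5,-1)=9 g(5,1)=5
t=6: g(6,-6)=1 g(6,-4)=6 g(6,-2)=14 g(6,0)=14
t=7: g(7,-7)=1 g(7,-5)=7 g(7,-3)=20 g(7,-1)=28 g(7,1)=14
t=8: g(8,-8)=1 g(8,-6)=8 g(8,-4)=27 g(8,-2)=48 g(8,0)=42
t=9: g(9,-9)=1 g(9,-7)=9 g(9,-5)=35 g(9,-3)=75 g(9,-1)=90 g(9,1)=42
t=10: g(10,-10)=1 g(10,-8)=10 g(10,-6)=44 g(10,-4)=110 g(10,-2)=165 g(10,0)=132
t=11: g(11,-11)=1 g(11,-9)=11 g(11,-7)=54 g(11,-5)=154 g(11,-3)=275 g(11,-1)=297 g(11,1)=132
t=12: g(12,-12)=1 g(12,-10)=12 g(12,-8)=65 g(12,-6)=208 g(12,-4)=429 g(12,-2)=572 g(12,0)=429
t=13: g(13,-13)=1 g(13,-11)=13 g(13,-9)=77 g(13,-7)=273 g(13,-5)=637 g(13,-3)=1001 g(13,-1)=1001 g(13,1)=429
t=14: g(14,-14)=1 g(14,-12)=14 g(14,-10)=90 g(14,-8)=350 g(14,-6)=910 g(14,-4)=1638 g(14,-2)=2002 g(14,0)=1430
t=15: g(15,-15)=1 g(15,-13)=15 g(15,-11)=104 g(15,-9)=440 g(15,-7)=1260 g(15,-5)=2548 g(15,-3)=3640 g(15,-1)=3432 g(15,1)=1430
t=16: g(16,-16)=1 g(16,-14)=16 g(16,-12)=119 g(16,-10)=544 g(16,-8)=1700 g(16,-6)=3808 g(16,-4)=6188 g(16,-2)=7072 g(16,0)=4862
t=17: g(17,-17)=1 g(17,-15)=17 g(17,-13)=135 g(17,-11)=663 g(17,-9)=2244 g(17,-7)=5508 g(17,-5)=9996 g(17,-3)=13260 g(17,-1)=11934 g(17,1)=4862
t=18: g(18,-18)=1 g(18,-16)=18 g(18,-14)=152 g(18,-12)=798 g(18,-10)=2907 g(18,-8)=7752 g(18,-6)=15504 g(18,-4)=23256 g(18,-2)=25194 g(18,0)=16796
t=19: g(19,-19)=1 g(19,-17)=19 g(19,-15)=170 g(19,-13)=950 g(19,-11)=3705 g(19,-9)=10659 g(19,-7)=23256 g(19,-5)=38760 g(19,-3)=48450 g(19,-1)=41990 g(19,1)=16796
t=20: g(20,-20)=1 g(20,-18)=20 g(20,-16)=189 g(20,-14)=1120 g(20,-12)=4655 g(20,-10)=14364 g(20,-8)=33915 g(20,-6)=62016 g(20,-4)=87210 g(20,-2)=90440 g(20,0)=58786
t=21: g(21,-21)=1 g(21,-19)=21 g(21,-17)=209 g(21,-15)=1309 g(21,-13)=5775 g(21,-11)=19019 g(21,-9)=48279 g(21,-7)=95931 g(21,-5)=149226 g(21,-3)=177650 g(21,-1)=149226 g(21,1)=58786
t=22: g(22,-22)=1 g(22,-20)=22 g(22,-18)=230 g(22,-16)=1518 g(22,-14)=7084 g(22,-12)=24794 g(22,-10)=67298 g(22,-8)=144210 g(22,-6)=245157 g(22,-4)=326876 g(22,-2)=326876 g(22,0)=208012
t=23: g(23,-23)=1 g(23,-21)=23 g(23,-19)=252 g(23,-17)=1748 g(23,-15)=8602 g(23,-13)=31878 g(23,-11)=92092 g(23,-9)=211508 g(23,-7)=389367 g(23,-5)=572033 g(23,-3)=653752 g(23,-1)=534888 g(23,1)=208012
t=24: g(24,-24)=1 g(24,-22)=24 g(24,-20)=275 g(24,-18)=2000 g(24,-16)=10350 g(24,-14)=40480 g(24,-12)=123970 g(24,-10)=303600 g(24,-8)=600875 g(24,-6)=961400 g(24,-4)=1225785 g(24,-2)=1188640 g(24,0)=742900
t=25: g(25,-25)=1 g(25,-23)=25 g(25,-21)=299 g(25,-19)=2275 g(25,-17)=12350 g(25,-15)=50830 g(25,-13)=164450 g(25,-11)=427570 g(25,-9)=904475 g(25,-7)=1562275 g(25,-5)=2187185 g(25,-3)=2414425 g(25,-1)=1931540 g(25,1)=742900
t=26: g(26,-26)=1 g(26,-24)=26 g(26,-22)=324 g(26,-20)=2574 g(26,-18)=14625 g(26,-16)=63180 g(26,-14)=215280 g(26,-12)=592020 g(26,-10)=1332045 g(26,-8)=2466750 g(26,-6)=3749460 g(26,-4)=4601610 g(26,-2)=4345965 g(26,0)=2674440
t=27: g(27,-27)=1 g(27,-25)=27 g(27,-23)=350 g(27,-21)=2898 g(27,-19)=17199 g(27,-17)=77805 g(27,-15)=278460 g(27,-13)=807300 g(27,-11)=1924065 g(27,-9)=3798795 g(27,-7)=6216210 g(27,-5)=8351070 g(27,-3)=8947575 g(27,-1)=7020405 g(27,1)=2674440
t=28: g(28,-28)=1 g(28,-26)=28 g(28,-24)=377 g(28,-22)=3248 g(28,-20)=20097 g(28,-18)=95004 g(28,-16)=356265 g(28,-14)=1085760 g(28,-12)=2731365 g(28,-10)=5722860 g(28,-8)=10015005 g(28,-6)=14567280 g(28,-4)=17298645 g(28,-2)=15967980 g(28,0)=9694845
Paths never hitting 2: Σ_s g(28,s) = 77558760
Paths hitting 2: 2^28 - 77558760 = 190876696
P = 190876696/268435456 = 23859587/33554432

Answer: 23859587/33554432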